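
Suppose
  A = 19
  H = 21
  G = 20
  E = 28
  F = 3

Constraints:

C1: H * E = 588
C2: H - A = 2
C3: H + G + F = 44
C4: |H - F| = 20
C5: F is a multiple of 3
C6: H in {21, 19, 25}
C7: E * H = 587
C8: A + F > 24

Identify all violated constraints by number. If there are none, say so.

Violated: 4, 7, 8.

C1: H * E = 21 * 28 = 588 — OK.
C2: H - A = 21 - 19 = 2 — OK.
C3: H + G + F = 21 + 20 + 3 = 44 — OK.
C4: |21 - 3| = 18, not 20 — violated.
C5: 3 / 3 = 1, so 3 divides 3 — OK.
C6: H = 21 is in {21, 19, 25} — OK.
C7: E * H = 28 * 21 = 588, not 587 — violated.
C8: A + F = 19 + 3 = 22; 22 ≤ 24, bound 24 not met — violated.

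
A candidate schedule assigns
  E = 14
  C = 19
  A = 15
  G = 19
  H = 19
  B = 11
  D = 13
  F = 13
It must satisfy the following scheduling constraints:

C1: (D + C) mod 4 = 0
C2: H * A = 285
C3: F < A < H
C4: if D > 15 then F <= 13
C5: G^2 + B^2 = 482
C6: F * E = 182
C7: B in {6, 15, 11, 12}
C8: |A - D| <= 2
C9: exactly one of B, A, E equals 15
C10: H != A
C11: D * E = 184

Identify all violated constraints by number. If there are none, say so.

The assignment fails constraint 11.

C1: D + C = 32; 32 mod 4 = 0 — holds.
C2: H * A = 19 * 15 = 285 — holds.
C3: values 13 < 15 < 19 — holds.
C4: D = 13, not > 15; antecedent false, conditional vacuously true — holds.
C5: G^2 + B^2 = 19^2 + 11^2 = 361 + 121 = 482 — holds.
C6: F * E = 13 * 14 = 182 — holds.
C7: B = 11 is in {6, 15, 11, 12} — holds.
C8: |15 - 13| = 2; 2 ≤ 2 — holds.
C9: B=11, A=15, E=14; 1 of them equals 15 — holds.
C10: H = 19, A = 15; distinct — holds.
C11: D * E = 13 * 14 = 182, not 184 — fails.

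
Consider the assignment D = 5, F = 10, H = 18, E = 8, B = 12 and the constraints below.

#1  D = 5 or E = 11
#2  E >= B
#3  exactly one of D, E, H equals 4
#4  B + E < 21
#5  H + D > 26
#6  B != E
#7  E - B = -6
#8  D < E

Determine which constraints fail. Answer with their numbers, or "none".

#1 D = 5 = 5 (first disjunct) — holds.
#2 E = 8, B = 12; 8 < 12 (want ≥) — does not hold.
#3 D=5, E=8, H=18; 0 of them equal 4, not exactly one — does not hold.
#4 B + E = 12 + 8 = 20; 20 < 21 — holds.
#5 H + D = 18 + 5 = 23; 23 ≤ 26, bound 26 not met — does not hold.
#6 B = 12, E = 8; distinct — holds.
#7 E - B = 8 - 12 = -4, not -6 — does not hold.
#8 D = 5, E = 8; 5 < 8 — holds.

No — constraints 2, 3, 5, 7 are not satisfied.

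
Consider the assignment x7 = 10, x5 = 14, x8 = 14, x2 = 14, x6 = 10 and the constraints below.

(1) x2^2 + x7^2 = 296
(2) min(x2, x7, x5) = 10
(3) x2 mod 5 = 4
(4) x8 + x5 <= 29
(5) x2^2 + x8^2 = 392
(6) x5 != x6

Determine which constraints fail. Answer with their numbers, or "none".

(1) x2^2 + x7^2 = 14^2 + 10^2 = 196 + 100 = 296  ✔
(2) min(14, 10, 14) = 10  ✔
(3) 14 mod 5 = 4  ✔
(4) x8 + x5 = 14 + 14 = 28; 28 ≤ 29  ✔
(5) x2^2 + x8^2 = 14^2 + 14^2 = 196 + 196 = 392  ✔
(6) x5 = 14, x6 = 10; distinct  ✔

All constraints are satisfied.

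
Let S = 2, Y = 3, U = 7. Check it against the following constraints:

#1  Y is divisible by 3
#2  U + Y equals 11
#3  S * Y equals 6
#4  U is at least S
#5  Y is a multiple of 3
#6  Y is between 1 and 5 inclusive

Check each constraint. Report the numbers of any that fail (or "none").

#1 3 / 3 = 1, so 3 divides 3 — holds.
#2 U + Y = 7 + 3 = 10, not 11 — fails.
#3 S * Y = 2 * 3 = 6 — holds.
#4 U = 7, S = 2; 7 ≥ 2 — holds.
#5 3 / 3 = 1, so 3 divides 3 — holds.
#6 Y = 3 lies in [1, 5] — holds.

The assignment fails constraint 2.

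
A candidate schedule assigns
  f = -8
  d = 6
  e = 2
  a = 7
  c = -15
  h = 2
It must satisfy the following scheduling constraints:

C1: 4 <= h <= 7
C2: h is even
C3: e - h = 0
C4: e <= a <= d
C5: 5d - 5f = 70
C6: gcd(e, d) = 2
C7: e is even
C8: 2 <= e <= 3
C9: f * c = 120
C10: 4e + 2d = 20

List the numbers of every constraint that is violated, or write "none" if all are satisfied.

C1: h = 2 is outside [4, 7]  ✘
C2: h = 2 is even  ✔
C3: e - h = 2 - 2 = 0  ✔
C4: values 2, 7, 6; a = 7 is not <= d = 6  ✘
C5: 5d - 5f = 5(6) - 5(-8) = 70  ✔
C6: gcd(2, 6) = 2  ✔
C7: e = 2 is even  ✔
C8: e = 2 lies in [2, 3]  ✔
C9: f * c = -8 * (-15) = 120  ✔
C10: 4e + 2d = 4(2) + 2(6) = 20  ✔

Constraints 1, 4 do not hold.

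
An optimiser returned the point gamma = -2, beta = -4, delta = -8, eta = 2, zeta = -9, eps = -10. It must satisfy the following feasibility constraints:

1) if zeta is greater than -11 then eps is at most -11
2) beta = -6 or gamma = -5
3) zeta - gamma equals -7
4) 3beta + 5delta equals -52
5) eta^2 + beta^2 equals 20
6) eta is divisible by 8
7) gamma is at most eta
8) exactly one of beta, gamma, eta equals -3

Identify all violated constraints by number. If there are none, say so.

1) zeta = -9 > -11, so we need eps ≤ -11; but eps = -10 > -11  ✗
2) beta = -4 ≠ -6 and gamma = -2 ≠ -5; both disjuncts false  ✗
3) zeta - gamma = -9 - (-2) = -7  ✓
4) 3beta + 5delta = 3(-4) + 5(-8) = -52  ✓
5) eta^2 + beta^2 = 2^2 + (-4)^2 = 4 + 16 = 20  ✓
6) 2 = 8*0 + 2, so 8 does not divide 2  ✗
7) gamma = -2, eta = 2; -2 ≤ 2  ✓
8) beta=-4, gamma=-2, eta=2; 0 of them equal -3, not exactly one  ✗

Violated: 1, 2, 6, and 8.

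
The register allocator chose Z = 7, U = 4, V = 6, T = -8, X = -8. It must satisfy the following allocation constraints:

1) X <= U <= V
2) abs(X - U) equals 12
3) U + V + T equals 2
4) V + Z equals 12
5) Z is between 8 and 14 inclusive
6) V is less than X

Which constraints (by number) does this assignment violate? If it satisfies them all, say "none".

1) values -8 <= 4 <= 6  true
2) abs(-8 - 4) = 12  true
3) U + V + T = 4 + 6 + (-8) = 2  true
4) V + Z = 6 + 7 = 13, not 12  false
5) Z = 7 is outside [8, 14]  false
6) V = 6, X = -8; 6 ≥ -8 (want <)  false

No — constraints 4, 5, 6 are not satisfied.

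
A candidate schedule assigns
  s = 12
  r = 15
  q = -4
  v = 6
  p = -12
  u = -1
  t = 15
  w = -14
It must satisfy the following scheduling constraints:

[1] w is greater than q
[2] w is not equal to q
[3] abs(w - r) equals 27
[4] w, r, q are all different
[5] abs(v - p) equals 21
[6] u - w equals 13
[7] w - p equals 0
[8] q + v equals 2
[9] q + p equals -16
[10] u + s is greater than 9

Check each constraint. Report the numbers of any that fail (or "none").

Violated: 1, 3, 5, 7.

[1] w = -14, q = -4; -14 ≤ -4 (want >)  FAIL
[2] w = -14, q = -4; distinct  OK
[3] abs(-14 - 15) = 29, not 27  FAIL
[4] values -14, 15, -4 are pairwise distinct  OK
[5] abs(6 - (-12)) = 18, not 21  FAIL
[6] u - w = -1 - (-14) = 13  OK
[7] w - p = -14 - (-12) = -2, not 0  FAIL
[8] q + v = -4 + 6 = 2  OK
[9] q + p = -4 + (-12) = -16  OK
[10] u + s = -1 + 12 = 11; 11 > 9  OK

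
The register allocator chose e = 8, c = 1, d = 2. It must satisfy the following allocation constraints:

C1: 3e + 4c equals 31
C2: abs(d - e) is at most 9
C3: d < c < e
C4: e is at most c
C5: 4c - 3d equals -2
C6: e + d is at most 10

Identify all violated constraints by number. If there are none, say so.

The assignment fails constraints 1, 3, and 4.

C1: 3e + 4c = 3(8) + 4(1) = 28, not 31  FAIL
C2: abs(2 - 8) = 6; 6 ≤ 9  OK
C3: values 2, 1, 8; d = 2 is not < c = 1  FAIL
C4: e = 8, c = 1; 8 > 1 (want ≤)  FAIL
C5: 4c - 3d = 4(1) - 3(2) = -2  OK
C6: e + d = 8 + 2 = 10; 10 ≤ 10  OK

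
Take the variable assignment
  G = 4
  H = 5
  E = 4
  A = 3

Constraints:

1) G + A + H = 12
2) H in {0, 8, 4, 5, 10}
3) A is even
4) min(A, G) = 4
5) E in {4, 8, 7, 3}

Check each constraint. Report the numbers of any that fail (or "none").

1) G + A + H = 4 + 3 + 5 = 12 — holds.
2) H = 5 is in {0, 8, 4, 5, 10} — holds.
3) A = 3 is odd — fails.
4) min(3, 4) = 3, not 4 — fails.
5) E = 4 is in {4, 8, 7, 3} — holds.

Constraints 3 and 4 are violated.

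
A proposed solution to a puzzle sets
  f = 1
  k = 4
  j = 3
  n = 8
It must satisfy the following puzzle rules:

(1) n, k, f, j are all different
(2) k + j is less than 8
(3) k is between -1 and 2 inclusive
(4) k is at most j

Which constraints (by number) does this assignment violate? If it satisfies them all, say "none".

(1) values 8, 4, 1, 3 are pairwise distinct — satisfied.
(2) k + j = 4 + 3 = 7; 7 < 8 — satisfied.
(3) k = 4 is outside [-1, 2] — violated.
(4) k = 4, j = 3; 4 > 3 (want ≤) — violated.

Constraints 3 and 4 do not hold.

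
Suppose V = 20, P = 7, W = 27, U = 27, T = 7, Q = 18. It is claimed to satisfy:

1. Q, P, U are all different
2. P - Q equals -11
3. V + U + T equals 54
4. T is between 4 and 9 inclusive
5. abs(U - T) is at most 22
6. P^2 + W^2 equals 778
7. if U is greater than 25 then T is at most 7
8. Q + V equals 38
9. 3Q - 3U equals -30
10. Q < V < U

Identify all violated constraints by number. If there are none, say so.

1. values 18, 7, 27 are pairwise distinct — holds.
2. P - Q = 7 - 18 = -11 — holds.
3. V + U + T = 20 + 27 + 7 = 54 — holds.
4. T = 7 lies in [4, 9] — holds.
5. abs(27 - 7) = 20; 20 ≤ 22 — holds.
6. P^2 + W^2 = 7^2 + 27^2 = 49 + 729 = 778 — holds.
7. U = 27 > 25, so we need T ≤ 7; T = 7 ≤ 7 — holds.
8. Q + V = 18 + 20 = 38 — holds.
9. 3Q - 3U = 3(18) - 3(27) = -27, not -30 — fails.
10. values 18 < 20 < 27 — holds.

Constraint 9 is violated.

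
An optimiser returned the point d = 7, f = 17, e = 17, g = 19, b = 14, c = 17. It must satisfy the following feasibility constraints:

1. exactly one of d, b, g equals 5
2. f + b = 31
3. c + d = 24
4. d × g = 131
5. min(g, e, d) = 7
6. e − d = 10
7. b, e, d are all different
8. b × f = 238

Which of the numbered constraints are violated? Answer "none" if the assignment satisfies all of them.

The assignment fails constraints 1 and 4.

1. d=7, b=14, g=19; 0 of them equal 5, not exactly one  FAIL
2. f + b = 17 + 14 = 31  OK
3. c + d = 17 + 7 = 24  OK
4. d × g = 7 × 19 = 133, not 131  FAIL
5. min(19, 17, 7) = 7  OK
6. e − d = 17 − 7 = 10  OK
7. values 14, 17, 7 are pairwise distinct  OK
8. b × f = 14 × 17 = 238  OK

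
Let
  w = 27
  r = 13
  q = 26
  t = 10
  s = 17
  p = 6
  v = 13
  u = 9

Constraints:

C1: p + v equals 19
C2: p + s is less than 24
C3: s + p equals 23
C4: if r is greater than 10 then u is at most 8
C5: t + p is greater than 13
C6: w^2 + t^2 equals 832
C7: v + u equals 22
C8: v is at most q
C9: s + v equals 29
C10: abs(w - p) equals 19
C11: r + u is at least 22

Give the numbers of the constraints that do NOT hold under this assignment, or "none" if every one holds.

Violated: 4, 6, 9, and 10.

C1: p + v = 6 + 13 = 19  ✔
C2: p + s = 6 + 17 = 23; 23 < 24  ✔
C3: s + p = 17 + 6 = 23  ✔
C4: r = 13 > 10, so we need u ≤ 8; but u = 9 > 8  ✘
C5: t + p = 10 + 6 = 16; 16 > 13  ✔
C6: w^2 + t^2 = 27^2 + 10^2 = 729 + 100 = 829, not 832  ✘
C7: v + u = 13 + 9 = 22  ✔
C8: v = 13, q = 26; 13 ≤ 26  ✔
C9: s + v = 17 + 13 = 30, not 29  ✘
C10: abs(27 - 6) = 21, not 19  ✘
C11: r + u = 13 + 9 = 22; 22 ≥ 22  ✔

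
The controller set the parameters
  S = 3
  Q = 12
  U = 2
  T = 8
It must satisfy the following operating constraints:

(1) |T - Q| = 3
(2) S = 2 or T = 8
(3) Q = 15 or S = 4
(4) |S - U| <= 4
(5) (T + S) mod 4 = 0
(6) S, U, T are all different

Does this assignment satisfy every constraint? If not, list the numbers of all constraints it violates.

(1) |8 - 12| = 4, not 3  ✗
(2) S = 3 ≠ 2, but T = 8 = 8 (second disjunct)  ✓
(3) Q = 12 ≠ 15 and S = 3 ≠ 4; both disjuncts false  ✗
(4) |3 - 2| = 1; 1 ≤ 4  ✓
(5) T + S = 11; 11 mod 4 = 3, not 0  ✗
(6) values 3, 2, 8 are pairwise distinct  ✓

Constraints 1, 3, and 5 are violated.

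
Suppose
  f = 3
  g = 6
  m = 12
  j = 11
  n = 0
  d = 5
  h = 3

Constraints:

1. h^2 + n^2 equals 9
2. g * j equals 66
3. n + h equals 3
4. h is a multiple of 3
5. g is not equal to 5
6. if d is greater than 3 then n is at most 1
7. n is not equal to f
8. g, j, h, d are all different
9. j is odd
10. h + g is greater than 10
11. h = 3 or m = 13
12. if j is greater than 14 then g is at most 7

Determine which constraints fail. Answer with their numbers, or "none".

1. h^2 + n^2 = 3^2 + 0^2 = 9 + 0 = 9 — holds.
2. g * j = 6 * 11 = 66 — holds.
3. n + h = 0 + 3 = 3 — holds.
4. 3 / 3 = 1, so 3 divides 3 — holds.
5. g = 6, and 6 ≠ 5 — holds.
6. d = 5 > 3, so we need n ≤ 1; n = 0 ≤ 1 — holds.
7. n = 0, f = 3; distinct — holds.
8. values 6, 11, 3, 5 are pairwise distinct — holds.
9. j = 11 is odd — holds.
10. h + g = 3 + 6 = 9; 9 ≤ 10, bound 10 not met — does not hold.
11. h = 3 = 3 (first disjunct) — holds.
12. j = 11, not > 14; antecedent false, conditional vacuously true — holds.

No — constraint 10 is not satisfied.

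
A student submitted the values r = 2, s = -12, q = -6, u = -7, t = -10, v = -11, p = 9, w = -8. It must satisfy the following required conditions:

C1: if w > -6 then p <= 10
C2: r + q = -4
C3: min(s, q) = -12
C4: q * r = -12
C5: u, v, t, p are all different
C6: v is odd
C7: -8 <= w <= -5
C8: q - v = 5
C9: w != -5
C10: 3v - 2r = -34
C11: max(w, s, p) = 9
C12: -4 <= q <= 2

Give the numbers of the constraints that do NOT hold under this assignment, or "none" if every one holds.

No — constraints 10, 12 are not satisfied.

C1: w = -8, not > -6; antecedent false, conditional vacuously true — holds.
C2: r + q = 2 + (-6) = -4 — holds.
C3: min(-12, -6) = -12 — holds.
C4: q * r = -6 * 2 = -12 — holds.
C5: values -7, -11, -10, 9 are pairwise distinct — holds.
C6: v = -11 is odd — holds.
C7: w = -8 lies in [-8, -5] — holds.
C8: q - v = -6 - (-11) = 5 — holds.
C9: w = -8, and -8 ≠ -5 — holds.
C10: 3v - 2r = 3(-11) - 2(2) = -37, not -34 — fails.
C11: max(-8, -12, 9) = 9 — holds.
C12: q = -6 is outside [-4, 2] — fails.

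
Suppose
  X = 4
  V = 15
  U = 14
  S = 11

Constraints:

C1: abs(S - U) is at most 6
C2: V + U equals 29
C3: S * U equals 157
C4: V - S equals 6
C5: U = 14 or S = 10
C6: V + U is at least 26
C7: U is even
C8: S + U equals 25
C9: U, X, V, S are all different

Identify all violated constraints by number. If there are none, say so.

Constraints 3 and 4 are violated.

C1: abs(11 - 14) = 3; 3 ≤ 6 — OK.
C2: V + U = 15 + 14 = 29 — OK.
C3: S * U = 11 * 14 = 154, not 157 — violated.
C4: V - S = 15 - 11 = 4, not 6 — violated.
C5: U = 14 = 14 (first disjunct) — OK.
C6: V + U = 15 + 14 = 29; 29 ≥ 26 — OK.
C7: U = 14 is even — OK.
C8: S + U = 11 + 14 = 25 — OK.
C9: values 14, 4, 15, 11 are pairwise distinct — OK.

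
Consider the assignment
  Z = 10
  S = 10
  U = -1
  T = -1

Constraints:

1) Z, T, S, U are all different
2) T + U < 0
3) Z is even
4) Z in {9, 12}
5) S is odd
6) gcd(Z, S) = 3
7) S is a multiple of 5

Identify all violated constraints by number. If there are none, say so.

Violated: 1, 4, 5, 6.

1) Z = S = 10, not all different  false
2) T + U = -1 + (-1) = -2; -2 < 0  true
3) Z = 10 is even  true
4) Z = 10 is not in {9, 12}  false
5) S = 10 is even  false
6) gcd(10, 10) = 10, not 3  false
7) 10 / 5 = 2, so 5 divides 10  true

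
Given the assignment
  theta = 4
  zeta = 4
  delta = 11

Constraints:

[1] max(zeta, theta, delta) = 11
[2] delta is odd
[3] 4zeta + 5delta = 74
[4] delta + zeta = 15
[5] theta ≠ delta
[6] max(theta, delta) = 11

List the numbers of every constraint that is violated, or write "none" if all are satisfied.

[1] max(4, 4, 11) = 11  true
[2] delta = 11 is odd  true
[3] 4zeta + 5delta = 4(4) + 5(11) = 71, not 74  false
[4] delta + zeta = 11 + 4 = 15  true
[5] theta = 4, delta = 11; distinct  true
[6] max(4, 11) = 11  true

The assignment fails constraint 3.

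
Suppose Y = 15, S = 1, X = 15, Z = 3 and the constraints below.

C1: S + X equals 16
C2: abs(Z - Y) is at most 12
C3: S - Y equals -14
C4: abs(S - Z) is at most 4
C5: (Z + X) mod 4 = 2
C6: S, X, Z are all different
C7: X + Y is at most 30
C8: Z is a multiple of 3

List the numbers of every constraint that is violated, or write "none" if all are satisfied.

C1: S + X = 1 + 15 = 16 — OK.
C2: abs(3 - 15) = 12; 12 ≤ 12 — OK.
C3: S - Y = 1 - 15 = -14 — OK.
C4: abs(1 - 3) = 2; 2 ≤ 4 — OK.
C5: Z + X = 18; 18 mod 4 = 2 — OK.
C6: values 1, 15, 3 are pairwise distinct — OK.
C7: X + Y = 15 + 15 = 30; 30 ≤ 30 — OK.
C8: 3 / 3 = 1, so 3 divides 3 — OK.

None — every constraint holds.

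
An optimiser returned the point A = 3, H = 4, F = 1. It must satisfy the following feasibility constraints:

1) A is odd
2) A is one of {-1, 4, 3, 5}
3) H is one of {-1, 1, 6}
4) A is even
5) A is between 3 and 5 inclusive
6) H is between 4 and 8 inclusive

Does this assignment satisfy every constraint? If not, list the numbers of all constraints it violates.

1) A = 3 is odd — holds.
2) A = 3 is in {-1, 4, 3, 5} — holds.
3) H = 4 is not in {-1, 1, 6} — does not hold.
4) A = 3 is odd — does not hold.
5) A = 3 lies in [3, 5] — holds.
6) H = 4 lies in [4, 8] — holds.

No — constraints 3 and 4 are not satisfied.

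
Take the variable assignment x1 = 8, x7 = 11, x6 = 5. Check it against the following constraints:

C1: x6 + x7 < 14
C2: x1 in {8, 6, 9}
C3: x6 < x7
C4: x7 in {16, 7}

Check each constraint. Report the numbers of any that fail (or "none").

Constraints 1, 4 are violated.

C1: x6 + x7 = 5 + 11 = 16; 16 ≥ 14, bound 14 not met  ✗
C2: x1 = 8 is in {8, 6, 9}  ✓
C3: x6 = 5, x7 = 11; 5 < 11  ✓
C4: x7 = 11 is not in {16, 7}  ✗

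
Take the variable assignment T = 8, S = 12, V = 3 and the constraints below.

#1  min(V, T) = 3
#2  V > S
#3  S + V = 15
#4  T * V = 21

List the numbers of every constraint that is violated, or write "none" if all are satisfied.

No — constraints 2, 4 are not satisfied.

#1 min(3, 8) = 3 — OK.
#2 V = 3, S = 12; 3 ≤ 12 (want >) — violated.
#3 S + V = 12 + 3 = 15 — OK.
#4 T * V = 8 * 3 = 24, not 21 — violated.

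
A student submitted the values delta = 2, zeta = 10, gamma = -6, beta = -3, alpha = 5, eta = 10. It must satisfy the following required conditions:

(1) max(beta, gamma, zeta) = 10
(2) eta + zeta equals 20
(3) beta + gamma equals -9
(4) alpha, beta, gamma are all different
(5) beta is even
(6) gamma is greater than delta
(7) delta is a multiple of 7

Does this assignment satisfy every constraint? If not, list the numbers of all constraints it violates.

Constraints 5, 6, 7 are violated.

(1) max(-3, -6, 10) = 10 — holds.
(2) eta + zeta = 10 + 10 = 20 — holds.
(3) beta + gamma = -3 + (-6) = -9 — holds.
(4) values 5, -3, -6 are pairwise distinct — holds.
(5) beta = -3 is odd — does not hold.
(6) gamma = -6, delta = 2; -6 ≤ 2 (want >) — does not hold.
(7) 2 = 7*0 + 2, so 7 does not divide 2 — does not hold.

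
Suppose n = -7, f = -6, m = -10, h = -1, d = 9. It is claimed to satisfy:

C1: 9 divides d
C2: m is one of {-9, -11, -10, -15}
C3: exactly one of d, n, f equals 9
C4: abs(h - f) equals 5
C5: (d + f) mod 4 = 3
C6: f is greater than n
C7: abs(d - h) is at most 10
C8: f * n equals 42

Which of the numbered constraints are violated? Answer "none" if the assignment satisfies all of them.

No violations.

C1: 9 / 9 = 1, so 9 divides 9  ✓
C2: m = -10 is in {-9, -11, -10, -15}  ✓
C3: d=9, n=-7, f=-6; 1 of them equals 9  ✓
C4: abs(-1 - (-6)) = 5  ✓
C5: d + f = 3; 3 mod 4 = 3  ✓
C6: f = -6, n = -7; -6 > -7  ✓
C7: abs(9 - (-1)) = 10; 10 ≤ 10  ✓
C8: f * n = -6 * (-7) = 42  ✓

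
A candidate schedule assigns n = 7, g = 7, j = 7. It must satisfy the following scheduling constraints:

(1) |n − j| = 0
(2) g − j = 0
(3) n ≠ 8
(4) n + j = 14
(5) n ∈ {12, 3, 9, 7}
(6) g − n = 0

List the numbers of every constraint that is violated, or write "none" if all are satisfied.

(1) |7 − 7| = 0  true
(2) g − j = 7 − 7 = 0  true
(3) n = 7, and 7 ≠ 8  true
(4) n + j = 7 + 7 = 14  true
(5) n = 7 is in {12, 3, 9, 7}  true
(6) g − n = 7 − 7 = 0  true

None — every constraint holds.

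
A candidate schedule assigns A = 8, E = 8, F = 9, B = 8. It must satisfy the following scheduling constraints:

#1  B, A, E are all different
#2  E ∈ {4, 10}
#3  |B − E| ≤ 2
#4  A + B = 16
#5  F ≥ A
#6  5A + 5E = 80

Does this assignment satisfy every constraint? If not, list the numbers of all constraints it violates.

Constraints 1, 2 do not hold.

#1 B = A = 8, not all different — fails.
#2 E = 8 is not in {4, 10} — fails.
#3 |8 − 8| = 0; 0 ≤ 2 — holds.
#4 A + B = 8 + 8 = 16 — holds.
#5 F = 9, A = 8; 9 ≥ 8 — holds.
#6 5A + 5E = 5(8) + 5(8) = 80 — holds.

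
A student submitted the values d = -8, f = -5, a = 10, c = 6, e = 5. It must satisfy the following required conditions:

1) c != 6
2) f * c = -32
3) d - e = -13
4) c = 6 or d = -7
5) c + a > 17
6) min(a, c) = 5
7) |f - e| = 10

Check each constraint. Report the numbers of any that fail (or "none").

1) c = 6, but 6 is required to differ  ✘
2) f * c = -5 * 6 = -30, not -32  ✘
3) d - e = -8 - 5 = -13  ✔
4) c = 6 = 6 (first disjunct)  ✔
5) c + a = 6 + 10 = 16; 16 ≤ 17, bound 17 not met  ✘
6) min(10, 6) = 6, not 5  ✘
7) |-5 - 5| = 10  ✔

Constraints 1, 2, 5, and 6 do not hold.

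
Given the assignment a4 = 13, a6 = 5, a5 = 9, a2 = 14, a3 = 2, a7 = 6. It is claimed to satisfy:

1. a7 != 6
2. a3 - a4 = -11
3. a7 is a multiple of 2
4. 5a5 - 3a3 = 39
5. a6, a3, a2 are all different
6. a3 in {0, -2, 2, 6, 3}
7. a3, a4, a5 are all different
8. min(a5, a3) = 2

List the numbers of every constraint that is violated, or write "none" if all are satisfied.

1. a7 = 6, but 6 is required to differ  false
2. a3 - a4 = 2 - 13 = -11  true
3. 6 / 2 = 3, so 2 divides 6  true
4. 5a5 - 3a3 = 5(9) - 3(2) = 39  true
5. values 5, 2, 14 are pairwise distinct  true
6. a3 = 2 is in {0, -2, 2, 6, 3}  true
7. values 2, 13, 9 are pairwise distinct  true
8. min(9, 2) = 2  true

No — constraint 1 is not satisfied.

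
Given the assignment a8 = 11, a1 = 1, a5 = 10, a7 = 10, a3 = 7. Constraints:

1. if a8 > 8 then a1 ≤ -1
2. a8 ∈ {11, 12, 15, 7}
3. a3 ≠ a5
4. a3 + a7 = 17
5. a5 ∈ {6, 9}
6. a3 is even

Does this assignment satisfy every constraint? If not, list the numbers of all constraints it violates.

Violated: 1, 5, and 6.

1. a8 = 11 > 8, so we need a1 ≤ -1; but a1 = 1 > -1 — violated.
2. a8 = 11 is in {11, 12, 15, 7} — OK.
3. a3 = 7, a5 = 10; distinct — OK.
4. a3 + a7 = 7 + 10 = 17 — OK.
5. a5 = 10 is not in {6, 9} — violated.
6. a3 = 7 is odd — violated.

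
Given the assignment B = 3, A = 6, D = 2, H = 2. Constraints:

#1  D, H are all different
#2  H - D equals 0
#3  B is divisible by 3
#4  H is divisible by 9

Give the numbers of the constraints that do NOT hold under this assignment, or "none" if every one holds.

#1 D = H = 2, not all different — does not hold.
#2 H - D = 2 - 2 = 0 — holds.
#3 3 / 3 = 1, so 3 divides 3 — holds.
#4 2 = 9*0 + 2, so 9 does not divide 2 — does not hold.

The assignment fails constraints 1, 4.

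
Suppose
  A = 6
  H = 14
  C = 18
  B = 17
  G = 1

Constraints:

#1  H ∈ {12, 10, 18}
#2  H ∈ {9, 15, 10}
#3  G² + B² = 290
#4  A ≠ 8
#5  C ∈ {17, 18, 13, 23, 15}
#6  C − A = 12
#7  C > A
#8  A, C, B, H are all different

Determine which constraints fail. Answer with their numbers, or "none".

#1 H = 14 is not in {12, 10, 18}  no
#2 H = 14 is not in {9, 15, 10}  no
#3 G² + B² = 1² + 17² = 1 + 289 = 290  yes
#4 A = 6, and 6 ≠ 8  yes
#5 C = 18 is in {17, 18, 13, 23, 15}  yes
#6 C − A = 18 − 6 = 12  yes
#7 C = 18, A = 6; 18 > 6  yes
#8 values 6, 18, 17, 14 are pairwise distinct  yes

The assignment fails constraints 1, 2.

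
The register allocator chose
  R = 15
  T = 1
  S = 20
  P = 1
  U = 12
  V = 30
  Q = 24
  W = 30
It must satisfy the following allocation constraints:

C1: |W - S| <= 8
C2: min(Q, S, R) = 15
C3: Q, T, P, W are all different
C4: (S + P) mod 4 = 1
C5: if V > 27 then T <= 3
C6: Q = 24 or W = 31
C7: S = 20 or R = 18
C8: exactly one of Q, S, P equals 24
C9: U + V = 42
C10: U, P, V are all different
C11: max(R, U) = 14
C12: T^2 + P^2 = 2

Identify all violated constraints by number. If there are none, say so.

Constraints 1, 3, 11 are violated.

C1: |30 - 20| = 10; 10 > 8, exceeds bound 8 — violated.
C2: min(24, 20, 15) = 15 — OK.
C3: T = P = 1, not all different — violated.
C4: S + P = 21; 21 mod 4 = 1 — OK.
C5: V = 30 > 27, so we need T ≤ 3; T = 1 ≤ 3 — OK.
C6: Q = 24 = 24 (first disjunct) — OK.
C7: S = 20 = 20 (first disjunct) — OK.
C8: Q=24, S=20, P=1; 1 of them equals 24 — OK.
C9: U + V = 12 + 30 = 42 — OK.
C10: values 12, 1, 30 are pairwise distinct — OK.
C11: max(15, 12) = 15, not 14 — violated.
C12: T^2 + P^2 = 1^2 + 1^2 = 1 + 1 = 2 — OK.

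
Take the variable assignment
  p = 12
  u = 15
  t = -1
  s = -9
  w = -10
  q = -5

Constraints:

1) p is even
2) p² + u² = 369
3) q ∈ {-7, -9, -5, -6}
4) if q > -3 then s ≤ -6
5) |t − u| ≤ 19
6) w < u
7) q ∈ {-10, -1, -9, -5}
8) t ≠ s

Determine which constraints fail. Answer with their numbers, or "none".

No violations.

1) p = 12 is even  ✓
2) p² + u² = 12² + 15² = 144 + 225 = 369  ✓
3) q = -5 is in {-7, -9, -5, -6}  ✓
4) q = -5, not > -3; antecedent false, conditional vacuously true  ✓
5) |-1 − 15| = 16; 16 ≤ 19  ✓
6) w = -10, u = 15; -10 < 15  ✓
7) q = -5 is in {-10, -1, -9, -5}  ✓
8) t = -1, s = -9; distinct  ✓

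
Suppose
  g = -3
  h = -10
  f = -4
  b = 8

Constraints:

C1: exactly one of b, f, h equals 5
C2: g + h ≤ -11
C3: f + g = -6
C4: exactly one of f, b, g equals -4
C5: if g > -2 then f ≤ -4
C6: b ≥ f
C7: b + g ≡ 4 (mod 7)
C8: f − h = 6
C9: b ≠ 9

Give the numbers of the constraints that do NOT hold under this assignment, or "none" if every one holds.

C1: b=8, f=-4, h=-10; 0 of them equal 5, not exactly one — fails.
C2: g + h = -3 + (-10) = -13; -13 ≤ -11 — holds.
C3: f + g = -4 + (-3) = -7, not -6 — fails.
C4: f=-4, b=8, g=-3; 1 of them equals -4 — holds.
C5: g = -3, not > -2; antecedent false, conditional vacuously true — holds.
C6: b = 8, f = -4; 8 ≥ -4 — holds.
C7: b + g = 5; 5 mod 7 = 5, not 4 — fails.
C8: f − h = -4 − (-10) = 6 — holds.
C9: b = 8, and 8 ≠ 9 — holds.

No — constraints 1, 3, and 7 are not satisfied.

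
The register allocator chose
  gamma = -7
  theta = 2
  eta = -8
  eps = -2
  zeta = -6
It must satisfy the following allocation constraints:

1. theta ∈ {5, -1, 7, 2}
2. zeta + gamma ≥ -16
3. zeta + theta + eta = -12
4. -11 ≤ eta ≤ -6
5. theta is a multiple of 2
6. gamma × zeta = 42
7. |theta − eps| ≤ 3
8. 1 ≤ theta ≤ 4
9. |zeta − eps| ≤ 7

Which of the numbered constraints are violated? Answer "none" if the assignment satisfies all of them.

No — constraint 7 is not satisfied.

1. theta = 2 is in {5, -1, 7, 2}  ✓
2. zeta + gamma = -6 + (-7) = -13; -13 ≥ -16  ✓
3. zeta + theta + eta = -6 + 2 + (-8) = -12  ✓
4. eta = -8 lies in [-11, -6]  ✓
5. 2 / 2 = 1, so 2 divides 2  ✓
6. gamma × zeta = -7 × (-6) = 42  ✓
7. |2 − (-2)| = 4; 4 > 3, exceeds bound 3  ✗
8. theta = 2 lies in [1, 4]  ✓
9. |-6 − (-2)| = 4; 4 ≤ 7  ✓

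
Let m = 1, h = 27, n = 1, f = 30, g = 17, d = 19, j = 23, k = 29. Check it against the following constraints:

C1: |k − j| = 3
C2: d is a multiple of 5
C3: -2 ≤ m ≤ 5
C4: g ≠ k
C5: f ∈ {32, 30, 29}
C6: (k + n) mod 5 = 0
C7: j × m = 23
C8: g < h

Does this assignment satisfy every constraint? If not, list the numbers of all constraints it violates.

Violated: 1 and 2.

C1: |29 − 23| = 6, not 3  fails
C2: 19 = 5×3 + 4, so 5 does not divide 19  fails
C3: m = 1 lies in [-2, 5]  holds
C4: g = 17, k = 29; distinct  holds
C5: f = 30 is in {32, 30, 29}  holds
C6: k + n = 30; 30 mod 5 = 0  holds
C7: j × m = 23 × 1 = 23  holds
C8: g = 17, h = 27; 17 < 27  holds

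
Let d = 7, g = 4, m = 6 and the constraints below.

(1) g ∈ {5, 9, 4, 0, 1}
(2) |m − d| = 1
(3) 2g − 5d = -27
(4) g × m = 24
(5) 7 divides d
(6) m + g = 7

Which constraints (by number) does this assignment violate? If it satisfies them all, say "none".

The assignment fails constraint 6.

(1) g = 4 is in {5, 9, 4, 0, 1}  OK
(2) |6 − 7| = 1  OK
(3) 2g − 5d = 2(4) − 5(7) = -27  OK
(4) g × m = 4 × 6 = 24  OK
(5) 7 / 7 = 1, so 7 divides 7  OK
(6) m + g = 6 + 4 = 10, not 7  FAIL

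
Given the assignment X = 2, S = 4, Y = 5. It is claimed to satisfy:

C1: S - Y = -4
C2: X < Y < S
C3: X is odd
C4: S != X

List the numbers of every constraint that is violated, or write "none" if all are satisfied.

C1: S - Y = 4 - 5 = -1, not -4 — fails.
C2: values 2, 5, 4; Y = 5 is not < S = 4 — fails.
C3: X = 2 is even — fails.
C4: S = 4, X = 2; distinct — holds.

Constraints 1, 2, 3 are violated.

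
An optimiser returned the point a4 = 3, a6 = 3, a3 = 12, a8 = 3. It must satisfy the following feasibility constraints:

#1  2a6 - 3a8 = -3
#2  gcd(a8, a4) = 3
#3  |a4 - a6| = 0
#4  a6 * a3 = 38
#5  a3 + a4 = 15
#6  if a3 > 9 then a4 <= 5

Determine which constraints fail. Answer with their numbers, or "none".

Constraint 4 is violated.

#1 2a6 - 3a8 = 2(3) - 3(3) = -3 — OK.
#2 gcd(3, 3) = 3 — OK.
#3 |3 - 3| = 0 — OK.
#4 a6 * a3 = 3 * 12 = 36, not 38 — violated.
#5 a3 + a4 = 12 + 3 = 15 — OK.
#6 a3 = 12 > 9, so we need a4 ≤ 5; a4 = 3 ≤ 5 — OK.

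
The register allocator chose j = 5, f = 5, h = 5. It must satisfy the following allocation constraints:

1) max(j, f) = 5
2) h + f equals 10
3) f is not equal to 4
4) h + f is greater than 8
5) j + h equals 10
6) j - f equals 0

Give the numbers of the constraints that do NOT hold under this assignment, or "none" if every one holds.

The assignment satisfies every constraint.

1) max(5, 5) = 5  yes
2) h + f = 5 + 5 = 10  yes
3) f = 5, and 5 ≠ 4  yes
4) h + f = 5 + 5 = 10; 10 > 8  yes
5) j + h = 5 + 5 = 10  yes
6) j - f = 5 - 5 = 0  yes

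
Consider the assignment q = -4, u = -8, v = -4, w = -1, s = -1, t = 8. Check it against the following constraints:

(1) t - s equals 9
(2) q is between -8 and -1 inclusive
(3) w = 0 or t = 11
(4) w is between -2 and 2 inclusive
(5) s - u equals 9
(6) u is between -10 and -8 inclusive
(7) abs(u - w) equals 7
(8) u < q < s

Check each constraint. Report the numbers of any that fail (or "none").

(1) t - s = 8 - (-1) = 9 — satisfied.
(2) q = -4 lies in [-8, -1] — satisfied.
(3) w = -1 ≠ 0 and t = 8 ≠ 11; both disjuncts false — violated.
(4) w = -1 lies in [-2, 2] — satisfied.
(5) s - u = -1 - (-8) = 7, not 9 — violated.
(6) u = -8 lies in [-10, -8] — satisfied.
(7) abs(-8 - (-1)) = 7 — satisfied.
(8) values -8 < -4 < -1 — satisfied.

The assignment fails constraints 3 and 5.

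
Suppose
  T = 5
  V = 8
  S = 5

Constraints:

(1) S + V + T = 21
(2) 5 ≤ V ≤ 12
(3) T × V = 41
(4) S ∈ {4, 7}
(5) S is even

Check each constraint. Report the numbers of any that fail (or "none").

(1) S + V + T = 5 + 8 + 5 = 18, not 21 — violated.
(2) V = 8 lies in [5, 12] — OK.
(3) T × V = 5 × 8 = 40, not 41 — violated.
(4) S = 5 is not in {4, 7} — violated.
(5) S = 5 is odd — violated.

The assignment fails constraints 1, 3, 4, 5.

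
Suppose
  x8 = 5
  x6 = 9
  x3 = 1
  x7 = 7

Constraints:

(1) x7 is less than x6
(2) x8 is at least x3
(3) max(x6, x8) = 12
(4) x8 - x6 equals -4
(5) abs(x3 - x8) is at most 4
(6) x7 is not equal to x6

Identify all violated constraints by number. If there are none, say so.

(1) x7 = 7, x6 = 9; 7 < 9 — holds.
(2) x8 = 5, x3 = 1; 5 ≥ 1 — holds.
(3) max(9, 5) = 9, not 12 — does not hold.
(4) x8 - x6 = 5 - 9 = -4 — holds.
(5) abs(1 - 5) = 4; 4 ≤ 4 — holds.
(6) x7 = 7, x6 = 9; distinct — holds.

Constraint 3 is violated.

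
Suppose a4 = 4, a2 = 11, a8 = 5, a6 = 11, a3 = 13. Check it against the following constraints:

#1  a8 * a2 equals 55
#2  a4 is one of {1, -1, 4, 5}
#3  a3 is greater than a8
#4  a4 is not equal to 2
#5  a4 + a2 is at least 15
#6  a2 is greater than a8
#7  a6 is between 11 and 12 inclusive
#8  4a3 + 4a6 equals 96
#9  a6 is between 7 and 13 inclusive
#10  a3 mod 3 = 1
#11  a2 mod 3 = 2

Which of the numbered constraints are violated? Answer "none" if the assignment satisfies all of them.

#1 a8 * a2 = 5 * 11 = 55 — OK.
#2 a4 = 4 is in {1, -1, 4, 5} — OK.
#3 a3 = 13, a8 = 5; 13 > 5 — OK.
#4 a4 = 4, and 4 ≠ 2 — OK.
#5 a4 + a2 = 4 + 11 = 15; 15 ≥ 15 — OK.
#6 a2 = 11, a8 = 5; 11 > 5 — OK.
#7 a6 = 11 lies in [11, 12] — OK.
#8 4a3 + 4a6 = 4(13) + 4(11) = 96 — OK.
#9 a6 = 11 lies in [7, 13] — OK.
#10 13 mod 3 = 1 — OK.
#11 11 mod 3 = 2 — OK.

All constraints are satisfied.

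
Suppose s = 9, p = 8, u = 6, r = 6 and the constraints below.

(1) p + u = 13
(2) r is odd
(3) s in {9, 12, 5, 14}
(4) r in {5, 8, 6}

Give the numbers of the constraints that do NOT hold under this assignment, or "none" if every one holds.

(1) p + u = 8 + 6 = 14, not 13 — does not hold.
(2) r = 6 is even — does not hold.
(3) s = 9 is in {9, 12, 5, 14} — holds.
(4) r = 6 is in {5, 8, 6} — holds.

The assignment fails constraints 1, 2.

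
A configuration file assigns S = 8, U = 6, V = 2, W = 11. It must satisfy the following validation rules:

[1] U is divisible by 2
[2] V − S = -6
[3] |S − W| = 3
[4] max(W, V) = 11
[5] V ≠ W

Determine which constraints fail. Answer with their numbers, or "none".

[1] 6 / 2 = 3, so 2 divides 6 — holds.
[2] V − S = 2 − 8 = -6 — holds.
[3] |8 − 11| = 3 — holds.
[4] max(11, 2) = 11 — holds.
[5] V = 2, W = 11; distinct — holds.

None — every constraint holds.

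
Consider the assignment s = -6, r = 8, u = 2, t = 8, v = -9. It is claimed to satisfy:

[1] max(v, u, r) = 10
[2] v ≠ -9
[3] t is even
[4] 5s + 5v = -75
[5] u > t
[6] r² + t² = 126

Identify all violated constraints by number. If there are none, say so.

[1] max(-9, 2, 8) = 8, not 10 — fails.
[2] v = -9, but -9 is required to differ — fails.
[3] t = 8 is even — holds.
[4] 5s + 5v = 5(-6) + 5(-9) = -75 — holds.
[5] u = 2, t = 8; 2 ≤ 8 (want >) — fails.
[6] r² + t² = 8² + 8² = 64 + 64 = 128, not 126 — fails.

The assignment fails constraints 1, 2, 5, and 6.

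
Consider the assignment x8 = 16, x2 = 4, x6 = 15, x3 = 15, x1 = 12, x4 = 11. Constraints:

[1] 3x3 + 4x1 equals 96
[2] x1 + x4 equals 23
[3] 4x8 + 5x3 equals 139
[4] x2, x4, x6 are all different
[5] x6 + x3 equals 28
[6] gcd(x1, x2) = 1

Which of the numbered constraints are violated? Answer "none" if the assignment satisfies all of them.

Violated: 1, 5, 6.

[1] 3x3 + 4x1 = 3(15) + 4(12) = 93, not 96 — fails.
[2] x1 + x4 = 12 + 11 = 23 — holds.
[3] 4x8 + 5x3 = 4(16) + 5(15) = 139 — holds.
[4] values 4, 11, 15 are pairwise distinct — holds.
[5] x6 + x3 = 15 + 15 = 30, not 28 — fails.
[6] gcd(12, 4) = 4, not 1 — fails.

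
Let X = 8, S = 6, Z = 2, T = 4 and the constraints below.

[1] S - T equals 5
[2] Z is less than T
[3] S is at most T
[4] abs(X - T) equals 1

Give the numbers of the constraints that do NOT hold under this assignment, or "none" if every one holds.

Constraints 1, 3, and 4 do not hold.

[1] S - T = 6 - 4 = 2, not 5  no
[2] Z = 2, T = 4; 2 < 4  yes
[3] S = 6, T = 4; 6 > 4 (want ≤)  no
[4] abs(8 - 4) = 4, not 1  no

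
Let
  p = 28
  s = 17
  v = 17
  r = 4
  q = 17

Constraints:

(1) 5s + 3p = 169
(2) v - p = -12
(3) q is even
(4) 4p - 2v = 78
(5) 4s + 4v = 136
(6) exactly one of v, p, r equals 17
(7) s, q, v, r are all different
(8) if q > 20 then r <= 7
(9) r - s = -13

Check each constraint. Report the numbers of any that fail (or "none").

Violated: 2, 3, 7.

(1) 5s + 3p = 5(17) + 3(28) = 169 — satisfied.
(2) v - p = 17 - 28 = -11, not -12 — violated.
(3) q = 17 is odd — violated.
(4) 4p - 2v = 4(28) - 2(17) = 78 — satisfied.
(5) 4s + 4v = 4(17) + 4(17) = 136 — satisfied.
(6) v=17, p=28, r=4; 1 of them equals 17 — satisfied.
(7) s = q = 17, not all different — violated.
(8) q = 17, not > 20; antecedent false, conditional vacuously true — satisfied.
(9) r - s = 4 - 17 = -13 — satisfied.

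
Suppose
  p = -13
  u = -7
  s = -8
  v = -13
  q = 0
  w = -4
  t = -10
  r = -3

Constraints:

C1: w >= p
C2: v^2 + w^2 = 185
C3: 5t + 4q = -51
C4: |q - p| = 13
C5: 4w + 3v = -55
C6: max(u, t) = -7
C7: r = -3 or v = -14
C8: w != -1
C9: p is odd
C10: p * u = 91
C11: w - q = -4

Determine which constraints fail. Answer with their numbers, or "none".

Violated: 3.

C1: w = -4, p = -13; -4 ≥ -13 — holds.
C2: v^2 + w^2 = (-13)^2 + (-4)^2 = 169 + 16 = 185 — holds.
C3: 5t + 4q = 5(-10) + 4(0) = -50, not -51 — does not hold.
C4: |0 - (-13)| = 13 — holds.
C5: 4w + 3v = 4(-4) + 3(-13) = -55 — holds.
C6: max(-7, -10) = -7 — holds.
C7: r = -3 = -3 (first disjunct) — holds.
C8: w = -4, and -4 ≠ -1 — holds.
C9: p = -13 is odd — holds.
C10: p * u = -13 * (-7) = 91 — holds.
C11: w - q = -4 - 0 = -4 — holds.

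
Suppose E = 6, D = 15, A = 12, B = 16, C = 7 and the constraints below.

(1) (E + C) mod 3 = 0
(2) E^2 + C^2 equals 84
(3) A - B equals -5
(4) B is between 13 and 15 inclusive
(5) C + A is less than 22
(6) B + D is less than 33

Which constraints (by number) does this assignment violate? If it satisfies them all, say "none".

(1) E + C = 13; 13 mod 3 = 1, not 0 — fails.
(2) E^2 + C^2 = 6^2 + 7^2 = 36 + 49 = 85, not 84 — fails.
(3) A - B = 12 - 16 = -4, not -5 — fails.
(4) B = 16 is outside [13, 15] — fails.
(5) C + A = 7 + 12 = 19; 19 < 22 — holds.
(6) B + D = 16 + 15 = 31; 31 < 33 — holds.

No — constraints 1, 2, 3, and 4 are not satisfied.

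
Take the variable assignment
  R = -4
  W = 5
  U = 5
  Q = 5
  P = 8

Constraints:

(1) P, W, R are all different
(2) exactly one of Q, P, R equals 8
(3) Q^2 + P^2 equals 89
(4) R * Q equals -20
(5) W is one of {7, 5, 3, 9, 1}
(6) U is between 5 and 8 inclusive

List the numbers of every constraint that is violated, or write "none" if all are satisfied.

Yes — all constraints hold.

(1) values 8, 5, -4 are pairwise distinct — holds.
(2) Q=5, P=8, R=-4; 1 of them equals 8 — holds.
(3) Q^2 + P^2 = 5^2 + 8^2 = 25 + 64 = 89 — holds.
(4) R * Q = -4 * 5 = -20 — holds.
(5) W = 5 is in {7, 5, 3, 9, 1} — holds.
(6) U = 5 lies in [5, 8] — holds.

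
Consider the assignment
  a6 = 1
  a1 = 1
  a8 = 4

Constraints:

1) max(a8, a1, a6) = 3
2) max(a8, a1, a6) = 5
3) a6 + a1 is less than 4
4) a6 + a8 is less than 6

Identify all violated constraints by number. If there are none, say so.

No — constraints 1 and 2 are not satisfied.

1) max(4, 1, 1) = 4, not 3 — does not hold.
2) max(4, 1, 1) = 4, not 5 — does not hold.
3) a6 + a1 = 1 + 1 = 2; 2 < 4 — holds.
4) a6 + a8 = 1 + 4 = 5; 5 < 6 — holds.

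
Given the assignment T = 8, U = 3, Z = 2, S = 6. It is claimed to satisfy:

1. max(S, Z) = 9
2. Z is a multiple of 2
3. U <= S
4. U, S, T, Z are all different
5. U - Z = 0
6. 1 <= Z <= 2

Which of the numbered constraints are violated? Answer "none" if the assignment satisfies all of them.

1. max(6, 2) = 6, not 9  false
2. 2 / 2 = 1, so 2 divides 2  true
3. U = 3, S = 6; 3 ≤ 6  true
4. values 3, 6, 8, 2 are pairwise distinct  true
5. U - Z = 3 - 2 = 1, not 0  false
6. Z = 2 lies in [1, 2]  true

Constraints 1 and 5 do not hold.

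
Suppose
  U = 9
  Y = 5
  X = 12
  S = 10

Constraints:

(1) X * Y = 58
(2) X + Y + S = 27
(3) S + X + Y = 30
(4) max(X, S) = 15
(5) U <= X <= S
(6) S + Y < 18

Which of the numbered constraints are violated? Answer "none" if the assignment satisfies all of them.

Constraints 1, 3, 4, and 5 are violated.

(1) X * Y = 12 * 5 = 60, not 58  ✘
(2) X + Y + S = 12 + 5 + 10 = 27  ✔
(3) S + X + Y = 10 + 12 + 5 = 27, not 30  ✘
(4) max(12, 10) = 12, not 15  ✘
(5) values 9, 12, 10; X = 12 is not <= S = 10  ✘
(6) S + Y = 10 + 5 = 15; 15 < 18  ✔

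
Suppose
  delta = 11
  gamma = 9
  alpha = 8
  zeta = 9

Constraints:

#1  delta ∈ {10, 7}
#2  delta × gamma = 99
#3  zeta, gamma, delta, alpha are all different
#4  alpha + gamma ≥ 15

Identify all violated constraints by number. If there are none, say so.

#1 delta = 11 is not in {10, 7} — fails.
#2 delta × gamma = 11 × 9 = 99 — holds.
#3 zeta = gamma = 9, not all different — fails.
#4 alpha + gamma = 8 + 9 = 17; 17 ≥ 15 — holds.

Constraints 1, 3 are violated.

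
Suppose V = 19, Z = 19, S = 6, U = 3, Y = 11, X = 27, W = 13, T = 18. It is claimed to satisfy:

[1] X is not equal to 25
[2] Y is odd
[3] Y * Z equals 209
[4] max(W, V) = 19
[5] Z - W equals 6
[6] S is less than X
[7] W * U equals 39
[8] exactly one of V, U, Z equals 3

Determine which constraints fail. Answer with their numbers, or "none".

All constraints are satisfied.

[1] X = 27, and 27 ≠ 25 — holds.
[2] Y = 11 is odd — holds.
[3] Y * Z = 11 * 19 = 209 — holds.
[4] max(13, 19) = 19 — holds.
[5] Z - W = 19 - 13 = 6 — holds.
[6] S = 6, X = 27; 6 < 27 — holds.
[7] W * U = 13 * 3 = 39 — holds.
[8] V=19, U=3, Z=19; 1 of them equals 3 — holds.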